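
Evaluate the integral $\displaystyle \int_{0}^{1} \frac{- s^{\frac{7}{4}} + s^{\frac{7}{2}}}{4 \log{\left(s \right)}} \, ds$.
$- \frac{\log{\left(11 \right)}}{4} + \frac{\log{\left(2 \right)}}{4} + \frac{\log{\left(3 \right)}}{2}$

Replace the exponent $\frac{7}{4}$ by a parameter $a$: let $I(a) = \int_{0}^{1} \frac{s^{\frac{7}{2}} - s^{a}}{4 \log{\left(s \right)}} \, ds$.

Since $\dfrac{\partial}{\partial a}\,s^{a} = s^{a} \ln s$, the $\ln s$ in the denominator cancels and
$$\frac{dI}{da} = \int_{0}^{1} - \frac{1}{4} s^{a} \, ds = - \frac{1}{4} \left[\frac{s^{a+1}}{a+1}\right]_0^1 = - \frac{1}{4 a + 4}.$$

Integrating with respect to $a$ gives $I(a) = - \frac{\log{\left(a + 1 \right)}}{4} - \frac{\log{\left(2 \right)}}{4} + \frac{\log{\left(3 \right)}}{2} + C$.

At $a = \frac{7}{2}$ the integrand is identically $0$, so $I(\frac{7}{2}) = 0$. The closed form gives $0$, hence $C = 0$.

Setting $a = \frac{7}{4}$:
$$I = - \frac{\log{\left(11 \right)}}{4} + \frac{\log{\left(2 \right)}}{4} + \frac{\log{\left(3 \right)}}{2}.$$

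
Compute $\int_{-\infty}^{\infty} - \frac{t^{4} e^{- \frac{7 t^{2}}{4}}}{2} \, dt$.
$- \frac{12 \sqrt{7} \sqrt{\pi}}{343}$

Begin with the known integral
$$J(a) = \int_{-\infty}^{\infty} - \frac{e^{- a t^{2}}}{2} \, dt = - \frac{\sqrt{\pi}}{2 \sqrt{a}}.$$

Differentiating under the integral sign brings down a factor of $(-t^2)$:
$$\frac{dJ}{da} = \int_{-\infty}^{\infty} \frac{t^{2} e^{- a t^{2}}}{2} \, dt = \frac{\sqrt{\pi}}{4 a^{\frac{3}{2}}}.$$

Repeating twice in total — each differentiation brings down another $(-t^2)$ — gives
$$\frac{d^{2}J}{da^{2}} = \int_{-\infty}^{\infty} - \frac{t^{4} e^{- a t^{2}}}{2} \, dt = - \frac{3 \sqrt{\pi}}{8 a^{\frac{5}{2}}},$$
and the integrand here is exactly the target integrand, so $I = - \frac{3 \sqrt{\pi}}{8 a^{\frac{5}{2}}}$.

Setting $a = \frac{7}{4}$:
$$I = - \frac{12 \sqrt{7} \sqrt{\pi}}{343}.$$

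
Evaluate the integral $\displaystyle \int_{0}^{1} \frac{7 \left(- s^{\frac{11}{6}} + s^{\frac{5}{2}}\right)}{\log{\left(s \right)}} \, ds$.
$\log{\left(\frac{1801088541}{410338673} \right)}$

Replace the exponent $\frac{5}{2}$ by a parameter $a$: let $I(a) = \int_{0}^{1} \frac{7 \left(- s^{\frac{11}{6}} + s^{a}\right)}{\log{\left(s \right)}} \, ds$.

Since $\dfrac{\partial}{\partial a}\,s^{a} = s^{a} \ln s$, the $\ln s$ in the denominator cancels and
$$\frac{dI}{da} = \int_{0}^{1} 7 s^{a} \, ds = 7 \left[\frac{s^{a+1}}{a+1}\right]_0^1 = \frac{7}{a + 1}.$$

Integrating with respect to $a$ gives $I(a) = \log{\left(\frac{279936 \left(a + 1\right)^{7}}{410338673} \right)} + C$.

At $a = \frac{11}{6}$ the integrand is identically $0$, so $I(\frac{11}{6}) = 0$. The closed form gives $0$, hence $C = 0$.

Setting $a = \frac{5}{2}$:
$$I = \log{\left(\frac{1801088541}{410338673} \right)}.$$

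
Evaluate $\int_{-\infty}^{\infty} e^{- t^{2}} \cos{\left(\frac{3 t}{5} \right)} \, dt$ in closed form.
$\frac{\sqrt{\pi}}{e^{\frac{9}{100}}}$

Define $I(b) = \int_{-\infty}^{\infty} e^{- t^{2}} \cos{\left(b t \right)} \, dt$.

Differentiating under the integral sign,
$$I'(b) = \int_{-\infty}^{\infty} - t e^{- t^{2}} \sin{\left(b t \right)} \, dt.$$

Integrate $\int_{-\infty}^{\infty} t \sin(b t)\, e^{- t^{2}}\, dt$ by parts with $u = \sin(b t)$ and $dv = t\, e^{- t^{2}}\, dt$, giving $v = - \frac{e^{- t^{2}}}{2}$. The boundary term vanishes and
$$\int_{-\infty}^{\infty} t \sin(b t)\, e^{- t^{2}}\, dt = \frac{b}{2} \int_{-\infty}^{\infty} \cos(b t)\, e^{- t^{2}}\, dt,$$
so $I'(b) = - \frac{b}{2}\, I(b)$.

This is a separable first-order ODE; solving with the initial condition $I(0) = \int_{-\infty}^{\infty} e^{- t^{2}}\,dt = \sqrt{\pi}$ gives
$$I(b) = \sqrt{\pi} e^{- \frac{b^{2}}{4}}.$$

Setting $b = \frac{3}{5}$:
$$I = \frac{\sqrt{\pi}}{e^{\frac{9}{100}}}.$$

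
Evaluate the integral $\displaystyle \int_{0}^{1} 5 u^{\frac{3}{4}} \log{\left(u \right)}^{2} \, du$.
$\frac{640}{343}$

Start from the elementary integral
$$J(a) = \int_{0}^{1} 5 u^{a} \, du = \frac{5}{a + 1}.$$

Differentiating under the integral sign brings down a factor of $\ln u$:
$$\frac{dJ}{da} = \int_{0}^{1} 5 u^{a} \log{\left(u \right)} \, du = - \frac{5}{\left(a + 1\right)^{2}}.$$

Repeating twice in total — each differentiation brings down another $\ln u$ — gives
$$\frac{d^{2}J}{da^{2}} = \int_{0}^{1} 5 u^{a} \log{\left(u \right)}^{2} \, du = \frac{10}{\left(a + 1\right)^{3}},$$
and the integrand here is exactly the target integrand, so $I = \frac{10}{\left(a + 1\right)^{3}}$.

Setting $a = \frac{3}{4}$:
$$I = \frac{640}{343}.$$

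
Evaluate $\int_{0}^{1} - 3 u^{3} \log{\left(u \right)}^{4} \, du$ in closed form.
$- \frac{9}{128}$

Start from the elementary integral
$$J(a) = \int_{0}^{1} - 3 u^{a} \, du = - \frac{3}{a + 1}.$$

Differentiating under the integral sign brings down a factor of $\ln u$:
$$\frac{dJ}{da} = \int_{0}^{1} - 3 u^{a} \log{\left(u \right)} \, du = \frac{3}{\left(a + 1\right)^{2}}.$$

Repeating $4$ times in total — each differentiation brings down another $\ln u$ — gives
$$\frac{d^{4}J}{da^{4}} = \int_{0}^{1} - 3 u^{a} \log{\left(u \right)}^{4} \, du = - \frac{72}{\left(a + 1\right)^{5}},$$
and the integrand here is exactly the target integrand, so $I = - \frac{72}{\left(a + 1\right)^{5}}$.

Setting $a = 3$:
$$I = - \frac{9}{128}.$$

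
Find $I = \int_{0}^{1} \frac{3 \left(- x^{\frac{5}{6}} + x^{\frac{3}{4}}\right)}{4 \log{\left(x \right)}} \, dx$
$\log{\left(\frac{21^{\frac{3}{4}} \sqrt[4]{22}}{22} \right)}$

Introduce a parameter $a$ in the exponent: let $I(a) = \int_{0}^{1} \frac{3 \left(x^{\frac{3}{4}} - x^{a}\right)}{4 \log{\left(x \right)}} \, dx$.

Since $\dfrac{\partial}{\partial a}\,x^{a} = x^{a} \ln x$, the $\ln x$ in the denominator cancels and
$$\frac{dI}{da} = \int_{0}^{1} - \frac{3}{4} x^{a} \, dx = - \frac{3}{4} \left[\frac{x^{a+1}}{a+1}\right]_0^1 = - \frac{3}{4 a + 4}.$$

Integrating with respect to $a$ gives $I(a) = - \frac{3 \log{\left(a + 1 \right)}}{4} - \frac{3 \log{\left(2 \right)}}{2} + \frac{3 \log{\left(7 \right)}}{4} + C$.

At $a = \frac{3}{4}$ the integrand is identically $0$, so $I(\frac{3}{4}) = 0$. The closed form gives $0$, hence $C = 0$.

Setting $a = \frac{5}{6}$:
$$I = \log{\left(\frac{21^{\frac{3}{4}} \sqrt[4]{22}}{22} \right)}.$$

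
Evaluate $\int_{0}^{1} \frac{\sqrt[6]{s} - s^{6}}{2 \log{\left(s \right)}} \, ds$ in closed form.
$- \frac{\log{\left(6 \right)}}{2}$

Introduce a parameter $a$ in the exponent: let $I(a) = \int_{0}^{1} \frac{\sqrt[6]{s} - s^{a}}{2 \log{\left(s \right)}} \, ds$.

Since $\dfrac{\partial}{\partial a}\,s^{a} = s^{a} \ln s$, the $\ln s$ in the denominator cancels and
$$\frac{dI}{da} = \int_{0}^{1} - \frac{1}{2} s^{a} \, ds = - \frac{1}{2} \left[\frac{s^{a+1}}{a+1}\right]_0^1 = - \frac{1}{2 a + 2}.$$

Integrating with respect to $a$ gives $I(a) = - \frac{\log{\left(a + 1 \right)}}{2} - \frac{\log{\left(6 \right)}}{2} + \frac{\log{\left(7 \right)}}{2} + C$.

At $a = \frac{1}{6}$ the integrand is identically $0$, so $I(\frac{1}{6}) = 0$. The closed form gives $0$, hence $C = 0$.

Setting $a = 6$:
$$I = - \frac{\log{\left(6 \right)}}{2}.$$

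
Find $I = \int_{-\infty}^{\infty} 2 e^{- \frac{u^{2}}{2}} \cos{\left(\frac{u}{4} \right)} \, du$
$\frac{2 \sqrt{2} \sqrt{\pi}}{e^{\frac{1}{32}}}$

Define $I(b) = \int_{-\infty}^{\infty} 2 e^{- \frac{u^{2}}{2}} \cos{\left(b u \right)} \, du$.

Differentiating under the integral sign,
$$I'(b) = \int_{-\infty}^{\infty} - 2 u e^{- \frac{u^{2}}{2}} \sin{\left(b u \right)} \, du.$$

Integrate $\int_{-\infty}^{\infty} u \sin(b u)\, e^{- \frac{u^{2}}{2}}\, du$ by parts with $w = \sin(b u)$ and $dv = u\, e^{- \frac{u^{2}}{2}}\, du$, giving $v = - e^{- \frac{u^{2}}{2}}$. The boundary term vanishes and
$$\int_{-\infty}^{\infty} u \sin(b u)\, e^{- \frac{u^{2}}{2}}\, du = b \int_{-\infty}^{\infty} \cos(b u)\, e^{- \frac{u^{2}}{2}}\, du,$$
so $I'(b) = - b\, I(b)$.

This is a separable first-order ODE; solving with the initial condition $I(0) = \int_{-\infty}^{\infty} 2 e^{- \frac{u^{2}}{2}}\,du = 2 \sqrt{2} \sqrt{\pi}$ gives
$$I(b) = 2 \sqrt{2} \sqrt{\pi} e^{- \frac{b^{2}}{2}}.$$

Setting $b = \frac{1}{4}$:
$$I = \frac{2 \sqrt{2} \sqrt{\pi}}{e^{\frac{1}{32}}}.$$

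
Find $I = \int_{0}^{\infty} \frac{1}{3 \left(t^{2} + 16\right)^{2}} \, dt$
$\frac{\pi}{768}$

Start from the standard arctangent integral
$$J(a) = \int_{0}^{\infty} \frac{1}{3 \left(a^{2} + t^{2}\right)} \, dt = \frac{\pi}{6 a}.$$

Differentiating under the integral sign with respect to $a$,
$$\frac{dJ}{da} = \int_{0}^{\infty} - \frac{2 a}{3 \left(a^{2} + t^{2}\right)^{2}} \, dt = - \frac{\pi}{6 a^{2}},$$
so $\int_{0}^{\infty} \frac{1}{3 \left(a^{2} + t^{2}\right)^{2}} \, dt = \frac{\pi}{12 a^{3}}$.

Setting $a = 4$:
$$I = \frac{\pi}{768}.$$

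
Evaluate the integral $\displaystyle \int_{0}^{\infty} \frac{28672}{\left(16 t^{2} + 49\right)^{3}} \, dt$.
$\frac{192 \pi}{2401}$

Start from the standard arctangent integral
$$J(a) = \int_{0}^{\infty} \frac{7}{a^{2} + t^{2}} \, dt = \frac{7 \pi}{2 a}.$$

Differentiating under the integral sign with respect to $a$,
$$\frac{dJ}{da} = \int_{0}^{\infty} - \frac{14 a}{\left(a^{2} + t^{2}\right)^{2}} \, dt = - \frac{7 \pi}{2 a^{2}},$$
so $\int_{0}^{\infty} \frac{7}{\left(a^{2} + t^{2}\right)^{2}} \, dt = \frac{7 \pi}{4 a^{3}}$.

Repeating — each differentiation of $1/(t^2+a^2)^j$ produces $-2ja/(t^2+a^2)^{j+1}$ — and dividing through by $-2ja$ at each step yields, after $2$ differentiations in total,
$$\int_{0}^{\infty} \frac{7}{\left(a^{2} + t^{2}\right)^{3}} \, dt = \frac{21 \pi}{16 a^{5}}.$$

Setting $a = \frac{7}{4}$:
$$I = \frac{192 \pi}{2401}.$$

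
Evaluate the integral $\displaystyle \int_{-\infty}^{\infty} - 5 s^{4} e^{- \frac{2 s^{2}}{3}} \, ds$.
$- \frac{135 \sqrt{6} \sqrt{\pi}}{32}$

Consider the simpler parametrised integral
$$J(a) = \int_{-\infty}^{\infty} - 5 e^{- a s^{2}} \, ds = - \frac{5 \sqrt{\pi}}{\sqrt{a}}.$$

Differentiating under the integral sign brings down a factor of $(-s^2)$:
$$\frac{dJ}{da} = \int_{-\infty}^{\infty} 5 s^{2} e^{- a s^{2}} \, ds = \frac{5 \sqrt{\pi}}{2 a^{\frac{3}{2}}}.$$

Repeating twice in total — each differentiation brings down another $(-s^2)$ — gives
$$\frac{d^{2}J}{da^{2}} = \int_{-\infty}^{\infty} - 5 s^{4} e^{- a s^{2}} \, ds = - \frac{15 \sqrt{\pi}}{4 a^{\frac{5}{2}}},$$
and the integrand here is exactly the target integrand, so $I = - \frac{15 \sqrt{\pi}}{4 a^{\frac{5}{2}}}$.

Setting $a = \frac{2}{3}$:
$$I = - \frac{135 \sqrt{6} \sqrt{\pi}}{32}.$$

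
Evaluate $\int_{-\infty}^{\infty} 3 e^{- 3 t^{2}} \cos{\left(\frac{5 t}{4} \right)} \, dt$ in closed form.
$\frac{\sqrt{3} \sqrt{\pi}}{e^{\frac{25}{192}}}$

Treat the cosine frequency as a parameter and define $I(b) = \int_{-\infty}^{\infty} 3 e^{- 3 t^{2}} \cos{\left(b t \right)} \, dt$.

Differentiating under the integral sign,
$$I'(b) = \int_{-\infty}^{\infty} - 3 t e^{- 3 t^{2}} \sin{\left(b t \right)} \, dt.$$

Integrate $\int_{-\infty}^{\infty} t \sin(b t)\, e^{- 3 t^{2}}\, dt$ by parts with $u = \sin(b t)$ and $dv = t\, e^{- 3 t^{2}}\, dt$, giving $v = - \frac{e^{- 3 t^{2}}}{6}$. The boundary term vanishes and
$$\int_{-\infty}^{\infty} t \sin(b t)\, e^{- 3 t^{2}}\, dt = \frac{b}{6} \int_{-\infty}^{\infty} \cos(b t)\, e^{- 3 t^{2}}\, dt,$$
so $I'(b) = - \frac{b}{6}\, I(b)$.

This is a separable first-order ODE; solving with the initial condition $I(0) = \int_{-\infty}^{\infty} 3 e^{- 3 t^{2}}\,dt = \sqrt{3} \sqrt{\pi}$ gives
$$I(b) = \sqrt{3} \sqrt{\pi} e^{- \frac{b^{2}}{12}}.$$

Setting $b = \frac{5}{4}$:
$$I = \frac{\sqrt{3} \sqrt{\pi}}{e^{\frac{25}{192}}}.$$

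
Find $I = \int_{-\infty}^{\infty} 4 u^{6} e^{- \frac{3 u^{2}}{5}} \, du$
$\frac{625 \sqrt{15} \sqrt{\pi}}{54}$

Start from the elementary integral
$$J(a) = \int_{-\infty}^{\infty} 4 e^{- a u^{2}} \, du = \frac{4 \sqrt{\pi}}{\sqrt{a}}.$$

Differentiating under the integral sign brings down a factor of $(-u^2)$:
$$\frac{dJ}{da} = \int_{-\infty}^{\infty} - 4 u^{2} e^{- a u^{2}} \, du = - \frac{2 \sqrt{\pi}}{a^{\frac{3}{2}}}.$$

Repeating $3$ times in total — each differentiation brings down another $(-u^2)$ — gives
$$\frac{d^{3}J}{da^{3}} = \int_{-\infty}^{\infty} - 4 u^{6} e^{- a u^{2}} \, du = - \frac{15 \sqrt{\pi}}{2 a^{\frac{7}{2}}},$$
and the integrand here is $(-1)^{3}$ times the target integrand, so $I = (-1)^{3}\,\frac{d^{3}J}{da^{3}} = \frac{15 \sqrt{\pi}}{2 a^{\frac{7}{2}}}$.

Setting $a = \frac{3}{5}$:
$$I = \frac{625 \sqrt{15} \sqrt{\pi}}{54}.$$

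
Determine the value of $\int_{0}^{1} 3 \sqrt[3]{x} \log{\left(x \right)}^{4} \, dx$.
$\frac{2187}{128}$

Start from the elementary integral
$$J(a) = \int_{0}^{1} 3 x^{a} \, dx = \frac{3}{a + 1}.$$

Differentiating under the integral sign brings down a factor of $\ln x$:
$$\frac{dJ}{da} = \int_{0}^{1} 3 x^{a} \log{\left(x \right)} \, dx = - \frac{3}{\left(a + 1\right)^{2}}.$$

Repeating $4$ times in total — each differentiation brings down another $\ln x$ — gives
$$\frac{d^{4}J}{da^{4}} = \int_{0}^{1} 3 x^{a} \log{\left(x \right)}^{4} \, dx = \frac{72}{\left(a + 1\right)^{5}},$$
and the integrand here is exactly the target integrand, so $I = \frac{72}{\left(a + 1\right)^{5}}$.

Setting $a = \frac{1}{3}$:
$$I = \frac{2187}{128}.$$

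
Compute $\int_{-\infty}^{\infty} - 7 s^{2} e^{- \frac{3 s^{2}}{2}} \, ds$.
$- \frac{7 \sqrt{6} \sqrt{\pi}}{9}$

Start from the elementary integral
$$J(a) = \int_{-\infty}^{\infty} - 7 e^{- a s^{2}} \, ds = - \frac{7 \sqrt{\pi}}{\sqrt{a}}.$$

Differentiating under the integral sign brings down a factor of $(-s^2)$:
$$\frac{dJ}{da} = \int_{-\infty}^{\infty} 7 s^{2} e^{- a s^{2}} \, ds = \frac{7 \sqrt{\pi}}{2 a^{\frac{3}{2}}}.$$

The integral on the left is $-I$, so $I = - \frac{7 \sqrt{\pi}}{2 a^{\frac{3}{2}}}$.

Setting $a = \frac{3}{2}$:
$$I = - \frac{7 \sqrt{6} \sqrt{\pi}}{9}.$$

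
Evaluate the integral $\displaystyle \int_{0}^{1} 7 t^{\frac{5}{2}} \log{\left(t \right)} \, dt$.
$- \frac{4}{7}$

Start from the elementary integral
$$J(a) = \int_{0}^{1} 7 t^{a} \, dt = \frac{7}{a + 1}.$$

Differentiating under the integral sign brings down a factor of $\ln t$:
$$\frac{dJ}{da} = \int_{0}^{1} 7 t^{a} \log{\left(t \right)} \, dt = - \frac{7}{\left(a + 1\right)^{2}}.$$

The integral on the left is $I$, so $I = - \frac{7}{\left(a + 1\right)^{2}}$.

Setting $a = \frac{5}{2}$:
$$I = - \frac{4}{7}.$$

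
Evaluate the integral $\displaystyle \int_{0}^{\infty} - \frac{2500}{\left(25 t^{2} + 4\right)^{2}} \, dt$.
$- \frac{125 \pi}{8}$

Recall the elementary integral
$$J(a) = \int_{0}^{\infty} - \frac{4}{a^{2} + t^{2}} \, dt = - \frac{2 \pi}{a}.$$

Differentiating under the integral sign with respect to $a$,
$$\frac{dJ}{da} = \int_{0}^{\infty} \frac{8 a}{\left(a^{2} + t^{2}\right)^{2}} \, dt = \frac{2 \pi}{a^{2}},$$
so $\int_{0}^{\infty} - \frac{4}{\left(a^{2} + t^{2}\right)^{2}} \, dt = - \frac{\pi}{a^{3}}$.

Setting $a = \frac{2}{5}$:
$$I = - \frac{125 \pi}{8}.$$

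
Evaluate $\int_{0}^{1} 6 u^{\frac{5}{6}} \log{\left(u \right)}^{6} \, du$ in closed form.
$\frac{1209323520}{19487171}$

Start from the elementary integral
$$J(a) = \int_{0}^{1} 6 u^{a} \, du = \frac{6}{a + 1}.$$

Differentiating under the integral sign brings down a factor of $\ln u$:
$$\frac{dJ}{da} = \int_{0}^{1} 6 u^{a} \log{\left(u \right)} \, du = - \frac{6}{\left(a + 1\right)^{2}}.$$

Repeating $6$ times in total — each differentiation brings down another $\ln u$ — gives
$$\frac{d^{6}J}{da^{6}} = \int_{0}^{1} 6 u^{a} \log{\left(u \right)}^{6} \, du = \frac{4320}{\left(a + 1\right)^{7}},$$
and the integrand here is exactly the target integrand, so $I = \frac{4320}{\left(a + 1\right)^{7}}$.

Setting $a = \frac{5}{6}$:
$$I = \frac{1209323520}{19487171}.$$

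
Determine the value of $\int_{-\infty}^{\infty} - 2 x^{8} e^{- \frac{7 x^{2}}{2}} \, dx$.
$- \frac{30 \sqrt{14} \sqrt{\pi}}{2401}$

Start from the elementary integral
$$J(a) = \int_{-\infty}^{\infty} - 2 e^{- a x^{2}} \, dx = - \frac{2 \sqrt{\pi}}{\sqrt{a}}.$$

Differentiating under the integral sign brings down a factor of $(-x^2)$:
$$\frac{dJ}{da} = \int_{-\infty}^{\infty} 2 x^{2} e^{- a x^{2}} \, dx = \frac{\sqrt{\pi}}{a^{\frac{3}{2}}}.$$

Repeating $4$ times in total — each differentiation brings down another $(-x^2)$ — gives
$$\frac{d^{4}J}{da^{4}} = \int_{-\infty}^{\infty} - 2 x^{8} e^{- a x^{2}} \, dx = - \frac{105 \sqrt{\pi}}{8 a^{\frac{9}{2}}},$$
and the integrand here is exactly the target integrand, so $I = - \frac{105 \sqrt{\pi}}{8 a^{\frac{9}{2}}}$.

Setting $a = \frac{7}{2}$:
$$I = - \frac{30 \sqrt{14} \sqrt{\pi}}{2401}.$$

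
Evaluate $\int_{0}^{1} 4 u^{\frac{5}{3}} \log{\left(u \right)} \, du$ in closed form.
$- \frac{9}{16}$

Consider the simpler parametrised integral
$$J(a) = \int_{0}^{1} 4 u^{a} \, du = \frac{4}{a + 1}.$$

Differentiating under the integral sign brings down a factor of $\ln u$:
$$\frac{dJ}{da} = \int_{0}^{1} 4 u^{a} \log{\left(u \right)} \, du = - \frac{4}{\left(a + 1\right)^{2}}.$$

The integral on the left is $I$, so $I = - \frac{4}{\left(a + 1\right)^{2}}$.

Setting $a = \frac{5}{3}$:
$$I = - \frac{9}{16}.$$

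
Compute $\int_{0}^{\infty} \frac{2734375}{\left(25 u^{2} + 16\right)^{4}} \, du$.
$\frac{2734375 \pi}{524288}$

Start from the standard arctangent integral
$$J(a) = \int_{0}^{\infty} \frac{7}{a^{2} + u^{2}} \, du = \frac{7 \pi}{2 a}.$$

Differentiating under the integral sign with respect to $a$,
$$\frac{dJ}{da} = \int_{0}^{\infty} - \frac{14 a}{\left(a^{2} + u^{2}\right)^{2}} \, du = - \frac{7 \pi}{2 a^{2}},$$
so $\int_{0}^{\infty} \frac{7}{\left(a^{2} + u^{2}\right)^{2}} \, du = \frac{7 \pi}{4 a^{3}}$.

Repeating — each differentiation of $1/(u^2+a^2)^j$ produces $-2ja/(u^2+a^2)^{j+1}$ — and dividing through by $-2ja$ at each step yields, after $3$ differentiations in total,
$$\int_{0}^{\infty} \frac{7}{\left(a^{2} + u^{2}\right)^{4}} \, du = \frac{35 \pi}{32 a^{7}}.$$

Setting $a = \frac{4}{5}$:
$$I = \frac{2734375 \pi}{524288}.$$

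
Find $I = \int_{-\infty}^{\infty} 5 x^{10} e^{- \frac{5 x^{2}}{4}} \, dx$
$\frac{12096 \sqrt{5} \sqrt{\pi}}{625}$

Begin with the known integral
$$J(a) = \int_{-\infty}^{\infty} 5 e^{- a x^{2}} \, dx = \frac{5 \sqrt{\pi}}{\sqrt{a}}.$$

Differentiating under the integral sign brings down a factor of $(-x^2)$:
$$\frac{dJ}{da} = \int_{-\infty}^{\infty} - 5 x^{2} e^{- a x^{2}} \, dx = - \frac{5 \sqrt{\pi}}{2 a^{\frac{3}{2}}}.$$

Repeating $5$ times in total — each differentiation brings down another $(-x^2)$ — gives
$$\frac{d^{5}J}{da^{5}} = \int_{-\infty}^{\infty} - 5 x^{10} e^{- a x^{2}} \, dx = - \frac{4725 \sqrt{\pi}}{32 a^{\frac{11}{2}}},$$
and the integrand here is $(-1)^{5}$ times the target integrand, so $I = (-1)^{5}\,\frac{d^{5}J}{da^{5}} = \frac{4725 \sqrt{\pi}}{32 a^{\frac{11}{2}}}$.

Setting $a = \frac{5}{4}$:
$$I = \frac{12096 \sqrt{5} \sqrt{\pi}}{625}.$$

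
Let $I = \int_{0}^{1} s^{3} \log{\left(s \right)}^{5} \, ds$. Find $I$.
$- \frac{15}{512}$

Begin with the known integral
$$J(a) = \int_{0}^{1} s^{a} \, ds = \frac{1}{a + 1}.$$

Differentiating under the integral sign brings down a factor of $\ln s$:
$$\frac{dJ}{da} = \int_{0}^{1} s^{a} \log{\left(s \right)} \, ds = - \frac{1}{\left(a + 1\right)^{2}}.$$

Repeating $5$ times in total — each differentiation brings down another $\ln s$ — gives
$$\frac{d^{5}J}{da^{5}} = \int_{0}^{1} s^{a} \log{\left(s \right)}^{5} \, ds = - \frac{120}{\left(a + 1\right)^{6}},$$
and the integrand here is exactly the target integrand, so $I = - \frac{120}{\left(a + 1\right)^{6}}$.

Setting $a = 3$:
$$I = - \frac{15}{512}.$$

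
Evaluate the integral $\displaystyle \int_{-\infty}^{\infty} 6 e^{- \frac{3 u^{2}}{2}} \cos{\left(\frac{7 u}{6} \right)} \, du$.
$\frac{2 \sqrt{6} \sqrt{\pi}}{e^{\frac{49}{216}}}$

Treat the cosine frequency as a parameter and define $I(b) = \int_{-\infty}^{\infty} 6 e^{- \frac{3 u^{2}}{2}} \cos{\left(b u \right)} \, du$.

Differentiating under the integral sign,
$$I'(b) = \int_{-\infty}^{\infty} - 6 u e^{- \frac{3 u^{2}}{2}} \sin{\left(b u \right)} \, du.$$

Integrate $\int_{-\infty}^{\infty} u \sin(b u)\, e^{- \frac{3 u^{2}}{2}}\, du$ by parts with $w = \sin(b u)$ and $dv = u\, e^{- \frac{3 u^{2}}{2}}\, du$, giving $v = - \frac{e^{- \frac{3 u^{2}}{2}}}{3}$. The boundary term vanishes and
$$\int_{-\infty}^{\infty} u \sin(b u)\, e^{- \frac{3 u^{2}}{2}}\, du = \frac{b}{3} \int_{-\infty}^{\infty} \cos(b u)\, e^{- \frac{3 u^{2}}{2}}\, du,$$
so $I'(b) = - \frac{b}{3}\, I(b)$.

This is a separable first-order ODE; solving with the initial condition $I(0) = \int_{-\infty}^{\infty} 6 e^{- \frac{3 u^{2}}{2}}\,du = 2 \sqrt{6} \sqrt{\pi}$ gives
$$I(b) = 2 \sqrt{6} \sqrt{\pi} e^{- \frac{b^{2}}{6}}.$$

Setting $b = \frac{7}{6}$:
$$I = \frac{2 \sqrt{6} \sqrt{\pi}}{e^{\frac{49}{216}}}.$$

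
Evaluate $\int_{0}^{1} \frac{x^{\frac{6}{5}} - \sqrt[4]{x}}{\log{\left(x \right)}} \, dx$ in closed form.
$- \log{\left(\frac{25}{44} \right)}$

Introduce a parameter $a$ in the exponent: let $I(a) = \int_{0}^{1} \frac{x^{\frac{6}{5}} - x^{a}}{\log{\left(x \right)}} \, dx$.

Since $\dfrac{\partial}{\partial a}\,x^{a} = x^{a} \ln x$, the $\ln x$ in the denominator cancels and
$$\frac{dI}{da} = \int_{0}^{1} -1 x^{a} \, dx = -1 \left[\frac{x^{a+1}}{a+1}\right]_0^1 = - \frac{1}{a + 1}.$$

Integrating with respect to $a$ gives $I(a) = - \log{\left(\frac{5 a}{11} + \frac{5}{11} \right)} + C$.

At $a = \frac{6}{5}$ the integrand is identically $0$, so $I(\frac{6}{5}) = 0$. The closed form gives $0$, hence $C = 0$.

Setting $a = \frac{1}{4}$:
$$I = - \log{\left(\frac{25}{44} \right)}.$$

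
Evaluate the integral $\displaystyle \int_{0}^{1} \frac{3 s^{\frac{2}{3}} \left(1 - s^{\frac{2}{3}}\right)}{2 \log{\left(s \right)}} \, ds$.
$- \log{\left(\frac{7 \sqrt{35}}{25} \right)}$

Introduce a parameter $a$ in the exponent: let $I(a) = \int_{0}^{1} \frac{3 \left(s^{\frac{2}{3}} - s^{a}\right)}{2 \log{\left(s \right)}} \, ds$.

Since $\dfrac{\partial}{\partial a}\,s^{a} = s^{a} \ln s$, the $\ln s$ in the denominator cancels and
$$\frac{dI}{da} = \int_{0}^{1} - \frac{3}{2} s^{a} \, ds = - \frac{3}{2} \left[\frac{s^{a+1}}{a+1}\right]_0^1 = - \frac{3}{2 a + 2}.$$

Integrating with respect to $a$ gives $I(a) = - \log{\left(\frac{3 \sqrt{15} \left(a + 1\right)^{\frac{3}{2}}}{25} \right)} + C$.

At $a = \frac{2}{3}$ the integrand is identically $0$, so $I(\frac{2}{3}) = 0$. The closed form gives $0$, hence $C = 0$.

Setting $a = \frac{4}{3}$:
$$I = - \log{\left(\frac{7 \sqrt{35}}{25} \right)}.$$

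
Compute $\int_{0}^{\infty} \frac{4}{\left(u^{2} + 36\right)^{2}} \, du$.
$\frac{\pi}{216}$

Recall the elementary integral
$$J(a) = \int_{0}^{\infty} \frac{4}{a^{2} + u^{2}} \, du = \frac{2 \pi}{a}.$$

Differentiating under the integral sign with respect to $a$,
$$\frac{dJ}{da} = \int_{0}^{\infty} - \frac{8 a}{\left(a^{2} + u^{2}\right)^{2}} \, du = - \frac{2 \pi}{a^{2}},$$
so $\int_{0}^{\infty} \frac{4}{\left(a^{2} + u^{2}\right)^{2}} \, du = \frac{\pi}{a^{3}}$.

Setting $a = 6$:
$$I = \frac{\pi}{216}.$$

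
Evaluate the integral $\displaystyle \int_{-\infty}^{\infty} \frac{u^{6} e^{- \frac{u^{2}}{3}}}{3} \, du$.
$\frac{135 \sqrt{3} \sqrt{\pi}}{8}$

Consider the simpler parametrised integral
$$J(a) = \int_{-\infty}^{\infty} \frac{e^{- a u^{2}}}{3} \, du = \frac{\sqrt{\pi}}{3 \sqrt{a}}.$$

Differentiating under the integral sign brings down a factor of $(-u^2)$:
$$\frac{dJ}{da} = \int_{-\infty}^{\infty} - \frac{u^{2} e^{- a u^{2}}}{3} \, du = - \frac{\sqrt{\pi}}{6 a^{\frac{3}{2}}}.$$

Repeating $3$ times in total — each differentiation brings down another $(-u^2)$ — gives
$$\frac{d^{3}J}{da^{3}} = \int_{-\infty}^{\infty} - \frac{u^{6} e^{- a u^{2}}}{3} \, du = - \frac{5 \sqrt{\pi}}{8 a^{\frac{7}{2}}},$$
and the integrand here is $(-1)^{3}$ times the target integrand, so $I = (-1)^{3}\,\frac{d^{3}J}{da^{3}} = \frac{5 \sqrt{\pi}}{8 a^{\frac{7}{2}}}$.

Setting $a = \frac{1}{3}$:
$$I = \frac{135 \sqrt{3} \sqrt{\pi}}{8}.$$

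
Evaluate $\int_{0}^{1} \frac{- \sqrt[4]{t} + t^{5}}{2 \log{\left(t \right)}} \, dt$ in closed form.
$\log{\left(\frac{2 \sqrt{30}}{5} \right)}$

Consider the one-parameter family: let $I(a) = \int_{0}^{1} \frac{- \sqrt[4]{t} + t^{a}}{2 \log{\left(t \right)}} \, dt$.

Since $\dfrac{\partial}{\partial a}\,t^{a} = t^{a} \ln t$, the $\ln t$ in the denominator cancels and
$$\frac{dI}{da} = \int_{0}^{1} \frac{1}{2} t^{a} \, dt = \frac{1}{2} \left[\frac{t^{a+1}}{a+1}\right]_0^1 = \frac{1}{2 \left(a + 1\right)}.$$

Integrating with respect to $a$ gives $I(a) = \frac{\log{\left(a + 1 \right)}}{2} - \frac{\log{\left(5 \right)}}{2} + \log{\left(2 \right)} + C$.

At $a = \frac{1}{4}$ the integrand is identically $0$, so $I(\frac{1}{4}) = 0$. The closed form gives $0$, hence $C = 0$.

Setting $a = 5$:
$$I = \log{\left(\frac{2 \sqrt{30}}{5} \right)}.$$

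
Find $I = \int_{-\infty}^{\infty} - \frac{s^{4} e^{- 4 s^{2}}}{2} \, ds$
$- \frac{3 \sqrt{\pi}}{256}$

Begin with the known integral
$$J(a) = \int_{-\infty}^{\infty} - \frac{e^{- a s^{2}}}{2} \, ds = - \frac{\sqrt{\pi}}{2 \sqrt{a}}.$$

Differentiating under the integral sign brings down a factor of $(-s^2)$:
$$\frac{dJ}{da} = \int_{-\infty}^{\infty} \frac{s^{2} e^{- a s^{2}}}{2} \, ds = \frac{\sqrt{\pi}}{4 a^{\frac{3}{2}}}.$$

Repeating twice in total — each differentiation brings down another $(-s^2)$ — gives
$$\frac{d^{2}J}{da^{2}} = \int_{-\infty}^{\infty} - \frac{s^{4} e^{- a s^{2}}}{2} \, ds = - \frac{3 \sqrt{\pi}}{8 a^{\frac{5}{2}}},$$
and the integrand here is exactly the target integrand, so $I = - \frac{3 \sqrt{\pi}}{8 a^{\frac{5}{2}}}$.

Setting $a = 4$:
$$I = - \frac{3 \sqrt{\pi}}{256}.$$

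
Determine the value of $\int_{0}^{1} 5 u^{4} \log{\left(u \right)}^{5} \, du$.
$- \frac{24}{625}$

Consider the simpler parametrised integral
$$J(a) = \int_{0}^{1} 5 u^{a} \, du = \frac{5}{a + 1}.$$

Differentiating under the integral sign brings down a factor of $\ln u$:
$$\frac{dJ}{da} = \int_{0}^{1} 5 u^{a} \log{\left(u \right)} \, du = - \frac{5}{\left(a + 1\right)^{2}}.$$

Repeating $5$ times in total — each differentiation brings down another $\ln u$ — gives
$$\frac{d^{5}J}{da^{5}} = \int_{0}^{1} 5 u^{a} \log{\left(u \right)}^{5} \, du = - \frac{600}{\left(a + 1\right)^{6}},$$
and the integrand here is exactly the target integrand, so $I = - \frac{600}{\left(a + 1\right)^{6}}$.

Setting $a = 4$:
$$I = - \frac{24}{625}.$$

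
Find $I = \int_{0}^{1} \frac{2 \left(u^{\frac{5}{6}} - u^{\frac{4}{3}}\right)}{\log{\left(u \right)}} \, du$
$\log{\left(\frac{121}{196} \right)}$

Replace the exponent $\frac{5}{6}$ by a parameter $a$: let $I(a) = \int_{0}^{1} \frac{2 \left(- u^{\frac{4}{3}} + u^{a}\right)}{\log{\left(u \right)}} \, du$.

Since $\dfrac{\partial}{\partial a}\,u^{a} = u^{a} \ln u$, the $\ln u$ in the denominator cancels and
$$\frac{dI}{da} = \int_{0}^{1} 2 u^{a} \, du = 2 \left[\frac{u^{a+1}}{a+1}\right]_0^1 = \frac{2}{a + 1}.$$

Integrating with respect to $a$ gives $I(a) = \log{\left(\frac{9 \left(a + 1\right)^{2}}{49} \right)} + C$.

At $a = \frac{4}{3}$ the integrand is identically $0$, so $I(\frac{4}{3}) = 0$. The closed form gives $0$, hence $C = 0$.

Setting $a = \frac{5}{6}$:
$$I = \log{\left(\frac{121}{196} \right)}.$$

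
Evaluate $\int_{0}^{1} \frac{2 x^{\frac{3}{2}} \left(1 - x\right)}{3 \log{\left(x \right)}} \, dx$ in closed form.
$- \frac{2 \log{\left(7 \right)}}{3} + \frac{2 \log{\left(5 \right)}}{3}$

Introduce a parameter $a$ in the exponent: let $I(a) = \int_{0}^{1} \frac{2 \left(x^{\frac{3}{2}} - x^{a}\right)}{3 \log{\left(x \right)}} \, dx$.

Since $\dfrac{\partial}{\partial a}\,x^{a} = x^{a} \ln x$, the $\ln x$ in the denominator cancels and
$$\frac{dI}{da} = \int_{0}^{1} - \frac{2}{3} x^{a} \, dx = - \frac{2}{3} \left[\frac{x^{a+1}}{a+1}\right]_0^1 = - \frac{2}{3 a + 3}.$$

Integrating with respect to $a$ gives $I(a) = - \frac{2 \log{\left(a + 1 \right)}}{3} - \frac{2 \log{\left(2 \right)}}{3} + \frac{2 \log{\left(5 \right)}}{3} + C$.

At $a = \frac{3}{2}$ the integrand is identically $0$, so $I(\frac{3}{2}) = 0$. The closed form gives $0$, hence $C = 0$.

Setting $a = \frac{5}{2}$:
$$I = - \frac{2 \log{\left(7 \right)}}{3} + \frac{2 \log{\left(5 \right)}}{3}.$$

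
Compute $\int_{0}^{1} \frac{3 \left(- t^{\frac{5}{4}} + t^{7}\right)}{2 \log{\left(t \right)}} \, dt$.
$\log{\left(\frac{128 \sqrt{2}}{27} \right)}$

Replace the exponent $\frac{5}{4}$ by a parameter $a$: let $I(a) = \int_{0}^{1} \frac{3 \left(t^{7} - t^{a}\right)}{2 \log{\left(t \right)}} \, dt$.

Since $\dfrac{\partial}{\partial a}\,t^{a} = t^{a} \ln t$, the $\ln t$ in the denominator cancels and
$$\frac{dI}{da} = \int_{0}^{1} - \frac{3}{2} t^{a} \, dt = - \frac{3}{2} \left[\frac{t^{a+1}}{a+1}\right]_0^1 = - \frac{3}{2 a + 2}.$$

Integrating with respect to $a$ gives $I(a) = - \frac{3 \log{\left(a + 1 \right)}}{2} + \frac{9 \log{\left(2 \right)}}{2} + C$.

At $a = 7$ the integrand is identically $0$, so $I(7) = 0$. The closed form gives $0$, hence $C = 0$.

Setting $a = \frac{5}{4}$:
$$I = \log{\left(\frac{128 \sqrt{2}}{27} \right)}.$$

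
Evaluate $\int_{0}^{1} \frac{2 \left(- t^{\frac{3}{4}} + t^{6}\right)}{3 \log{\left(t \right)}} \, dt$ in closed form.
$\frac{4 \log{\left(2 \right)}}{3}$

Consider the one-parameter family: let $I(a) = \int_{0}^{1} \frac{2 \left(- t^{\frac{3}{4}} + t^{a}\right)}{3 \log{\left(t \right)}} \, dt$.

Since $\dfrac{\partial}{\partial a}\,t^{a} = t^{a} \ln t$, the $\ln t$ in the denominator cancels and
$$\frac{dI}{da} = \int_{0}^{1} \frac{2}{3} t^{a} \, dt = \frac{2}{3} \left[\frac{t^{a+1}}{a+1}\right]_0^1 = \frac{2}{3 \left(a + 1\right)}.$$

Integrating with respect to $a$ gives $I(a) = \log{\left(\frac{2 \sqrt[3]{14} \left(a + 1\right)^{\frac{2}{3}}}{7} \right)} + C$.

At $a = \frac{3}{4}$ the integrand is identically $0$, so $I(\frac{3}{4}) = 0$. The closed form gives $0$, hence $C = 0$.

Setting $a = 6$:
$$I = \frac{4 \log{\left(2 \right)}}{3}.$$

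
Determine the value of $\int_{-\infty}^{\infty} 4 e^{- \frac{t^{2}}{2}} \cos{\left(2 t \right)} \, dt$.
$\frac{4 \sqrt{2} \sqrt{\pi}}{e^{2}}$

Let $b$ denote the cosine frequency and define $I(b) = \int_{-\infty}^{\infty} 4 e^{- \frac{t^{2}}{2}} \cos{\left(b t \right)} \, dt$.

Differentiating under the integral sign,
$$I'(b) = \int_{-\infty}^{\infty} - 4 t e^{- \frac{t^{2}}{2}} \sin{\left(b t \right)} \, dt.$$

Integrate $\int_{-\infty}^{\infty} t \sin(b t)\, e^{- \frac{t^{2}}{2}}\, dt$ by parts with $u = \sin(b t)$ and $dv = t\, e^{- \frac{t^{2}}{2}}\, dt$, giving $v = - e^{- \frac{t^{2}}{2}}$. The boundary term vanishes and
$$\int_{-\infty}^{\infty} t \sin(b t)\, e^{- \frac{t^{2}}{2}}\, dt = b \int_{-\infty}^{\infty} \cos(b t)\, e^{- \frac{t^{2}}{2}}\, dt,$$
so $I'(b) = - b\, I(b)$.

This is a separable first-order ODE; solving with the initial condition $I(0) = \int_{-\infty}^{\infty} 4 e^{- \frac{t^{2}}{2}}\,dt = 4 \sqrt{2} \sqrt{\pi}$ gives
$$I(b) = 4 \sqrt{2} \sqrt{\pi} e^{- \frac{b^{2}}{2}}.$$

Setting $b = 2$:
$$I = \frac{4 \sqrt{2} \sqrt{\pi}}{e^{2}}.$$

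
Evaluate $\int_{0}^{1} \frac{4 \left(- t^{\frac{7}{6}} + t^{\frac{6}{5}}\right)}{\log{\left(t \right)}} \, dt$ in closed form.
$- \log{\left(\frac{17850625}{18974736} \right)}$

Replace the exponent $\frac{7}{6}$ by a parameter $a$: let $I(a) = \int_{0}^{1} \frac{4 \left(t^{\frac{6}{5}} - t^{a}\right)}{\log{\left(t \right)}} \, dt$.

Since $\dfrac{\partial}{\partial a}\,t^{a} = t^{a} \ln t$, the $\ln t$ in the denominator cancels and
$$\frac{dI}{da} = \int_{0}^{1} -4 t^{a} \, dt = -4 \left[\frac{t^{a+1}}{a+1}\right]_0^1 = - \frac{4}{a + 1}.$$

Integrating with respect to $a$ gives $I(a) = - \log{\left(\frac{625 \left(a + 1\right)^{4}}{14641} \right)} + C$.

At $a = \frac{6}{5}$ the integrand is identically $0$, so $I(\frac{6}{5}) = 0$. The closed form gives $0$, hence $C = 0$.

Setting $a = \frac{7}{6}$:
$$I = - \log{\left(\frac{17850625}{18974736} \right)}.$$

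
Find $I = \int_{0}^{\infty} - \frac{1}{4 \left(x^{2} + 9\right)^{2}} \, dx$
$- \frac{\pi}{432}$

Begin with the known result
$$J(a) = \int_{0}^{\infty} - \frac{1}{4 \left(a^{2} + x^{2}\right)} \, dx = - \frac{\pi}{8 a}.$$

Differentiating under the integral sign with respect to $a$,
$$\frac{dJ}{da} = \int_{0}^{\infty} \frac{a}{2 \left(a^{2} + x^{2}\right)^{2}} \, dx = \frac{\pi}{8 a^{2}},$$
so $\int_{0}^{\infty} - \frac{1}{4 \left(a^{2} + x^{2}\right)^{2}} \, dx = - \frac{\pi}{16 a^{3}}$.

Setting $a = 3$:
$$I = - \frac{\pi}{432}.$$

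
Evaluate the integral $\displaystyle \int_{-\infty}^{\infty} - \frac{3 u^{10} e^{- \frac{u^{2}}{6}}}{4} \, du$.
$- \frac{688905 \sqrt{6} \sqrt{\pi}}{4}$

Consider the simpler parametrised integral
$$J(a) = \int_{-\infty}^{\infty} - \frac{3 e^{- a u^{2}}}{4} \, du = - \frac{3 \sqrt{\pi}}{4 \sqrt{a}}.$$

Differentiating under the integral sign brings down a factor of $(-u^2)$:
$$\frac{dJ}{da} = \int_{-\infty}^{\infty} \frac{3 u^{2} e^{- a u^{2}}}{4} \, du = \frac{3 \sqrt{\pi}}{8 a^{\frac{3}{2}}}.$$

Repeating $5$ times in total — each differentiation brings down another $(-u^2)$ — gives
$$\frac{d^{5}J}{da^{5}} = \int_{-\infty}^{\infty} \frac{3 u^{10} e^{- a u^{2}}}{4} \, du = \frac{2835 \sqrt{\pi}}{128 a^{\frac{11}{2}}},$$
and the integrand here is $(-1)^{5}$ times the target integrand, so $I = (-1)^{5}\,\frac{d^{5}J}{da^{5}} = - \frac{2835 \sqrt{\pi}}{128 a^{\frac{11}{2}}}$.

Setting $a = \frac{1}{6}$:
$$I = - \frac{688905 \sqrt{6} \sqrt{\pi}}{4}.$$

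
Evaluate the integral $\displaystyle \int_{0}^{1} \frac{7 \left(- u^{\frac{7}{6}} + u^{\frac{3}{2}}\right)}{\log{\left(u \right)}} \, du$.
$- \log{\left(\frac{62748517}{170859375} \right)}$

Consider the one-parameter family: let $I(a) = \int_{0}^{1} \frac{7 \left(u^{\frac{3}{2}} - u^{a}\right)}{\log{\left(u \right)}} \, du$.

Since $\dfrac{\partial}{\partial a}\,u^{a} = u^{a} \ln u$, the $\ln u$ in the denominator cancels and
$$\frac{dI}{da} = \int_{0}^{1} -7 u^{a} \, du = -7 \left[\frac{u^{a+1}}{a+1}\right]_0^1 = - \frac{7}{a + 1}.$$

Integrating with respect to $a$ gives $I(a) = - \log{\left(\frac{128 \left(a + 1\right)^{7}}{78125} \right)} + C$.

At $a = \frac{3}{2}$ the integrand is identically $0$, so $I(\frac{3}{2}) = 0$. The closed form gives $0$, hence $C = 0$.

Setting $a = \frac{7}{6}$:
$$I = - \log{\left(\frac{62748517}{170859375} \right)}.$$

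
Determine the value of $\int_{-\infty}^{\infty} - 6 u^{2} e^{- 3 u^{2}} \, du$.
$- \frac{\sqrt{3} \sqrt{\pi}}{3}$

Consider the simpler parametrised integral
$$J(a) = \int_{-\infty}^{\infty} - 6 e^{- a u^{2}} \, du = - \frac{6 \sqrt{\pi}}{\sqrt{a}}.$$

Differentiating under the integral sign brings down a factor of $(-u^2)$:
$$\frac{dJ}{da} = \int_{-\infty}^{\infty} 6 u^{2} e^{- a u^{2}} \, du = \frac{3 \sqrt{\pi}}{a^{\frac{3}{2}}}.$$

The integral on the left is $-I$, so $I = - \frac{3 \sqrt{\pi}}{a^{\frac{3}{2}}}$.

Setting $a = 3$:
$$I = - \frac{\sqrt{3} \sqrt{\pi}}{3}.$$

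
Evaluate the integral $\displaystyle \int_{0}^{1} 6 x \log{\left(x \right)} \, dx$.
$- \frac{3}{2}$

Start from the elementary integral
$$J(a) = \int_{0}^{1} 6 x^{a} \, dx = \frac{6}{a + 1}.$$

Differentiating under the integral sign brings down a factor of $\ln x$:
$$\frac{dJ}{da} = \int_{0}^{1} 6 x^{a} \log{\left(x \right)} \, dx = - \frac{6}{\left(a + 1\right)^{2}}.$$

The integral on the left is $I$, so $I = - \frac{6}{\left(a + 1\right)^{2}}$.

Setting $a = 1$:
$$I = - \frac{3}{2}.$$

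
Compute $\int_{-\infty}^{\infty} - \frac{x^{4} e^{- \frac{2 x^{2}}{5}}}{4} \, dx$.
$- \frac{75 \sqrt{10} \sqrt{\pi}}{128}$

Consider the simpler parametrised integral
$$J(a) = \int_{-\infty}^{\infty} - \frac{e^{- a x^{2}}}{4} \, dx = - \frac{\sqrt{\pi}}{4 \sqrt{a}}.$$

Differentiating under the integral sign brings down a factor of $(-x^2)$:
$$\frac{dJ}{da} = \int_{-\infty}^{\infty} \frac{x^{2} e^{- a x^{2}}}{4} \, dx = \frac{\sqrt{\pi}}{8 a^{\frac{3}{2}}}.$$

Repeating twice in total — each differentiation brings down another $(-x^2)$ — gives
$$\frac{d^{2}J}{da^{2}} = \int_{-\infty}^{\infty} - \frac{x^{4} e^{- a x^{2}}}{4} \, dx = - \frac{3 \sqrt{\pi}}{16 a^{\frac{5}{2}}},$$
and the integrand here is exactly the target integrand, so $I = - \frac{3 \sqrt{\pi}}{16 a^{\frac{5}{2}}}$.

Setting $a = \frac{2}{5}$:
$$I = - \frac{75 \sqrt{10} \sqrt{\pi}}{128}.$$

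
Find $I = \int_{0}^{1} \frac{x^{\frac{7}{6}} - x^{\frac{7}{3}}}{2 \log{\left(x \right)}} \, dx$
$- \log{\left(10 \right)} + \frac{\log{\left(65 \right)}}{2}$

Consider the one-parameter family: let $I(a) = \int_{0}^{1} \frac{- x^{\frac{7}{3}} + x^{a}}{2 \log{\left(x \right)}} \, dx$.

Since $\dfrac{\partial}{\partial a}\,x^{a} = x^{a} \ln x$, the $\ln x$ in the denominator cancels and
$$\frac{dI}{da} = \int_{0}^{1} \frac{1}{2} x^{a} \, dx = \frac{1}{2} \left[\frac{x^{a+1}}{a+1}\right]_0^1 = \frac{1}{2 \left(a + 1\right)}.$$

Integrating with respect to $a$ gives $I(a) = \log{\left(\frac{\sqrt{30} \sqrt{a + 1}}{10} \right)} + C$.

At $a = \frac{7}{3}$ the integrand is identically $0$, so $I(\frac{7}{3}) = 0$. The closed form gives $0$, hence $C = 0$.

Setting $a = \frac{7}{6}$:
$$I = - \log{\left(10 \right)} + \frac{\log{\left(65 \right)}}{2}.$$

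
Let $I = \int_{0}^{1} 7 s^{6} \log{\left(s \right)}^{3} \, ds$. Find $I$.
$- \frac{6}{343}$

Start from the elementary integral
$$J(a) = \int_{0}^{1} 7 s^{a} \, ds = \frac{7}{a + 1}.$$

Differentiating under the integral sign brings down a factor of $\ln s$:
$$\frac{dJ}{da} = \int_{0}^{1} 7 s^{a} \log{\left(s \right)} \, ds = - \frac{7}{\left(a + 1\right)^{2}}.$$

Repeating $3$ times in total — each differentiation brings down another $\ln s$ — gives
$$\frac{d^{3}J}{da^{3}} = \int_{0}^{1} 7 s^{a} \log{\left(s \right)}^{3} \, ds = - \frac{42}{\left(a + 1\right)^{4}},$$
and the integrand here is exactly the target integrand, so $I = - \frac{42}{\left(a + 1\right)^{4}}$.

Setting $a = 6$:
$$I = - \frac{6}{343}.$$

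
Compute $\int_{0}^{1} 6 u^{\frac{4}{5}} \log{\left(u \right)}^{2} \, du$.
$\frac{500}{243}$

Consider the simpler parametrised integral
$$J(a) = \int_{0}^{1} 6 u^{a} \, du = \frac{6}{a + 1}.$$

Differentiating under the integral sign brings down a factor of $\ln u$:
$$\frac{dJ}{da} = \int_{0}^{1} 6 u^{a} \log{\left(u \right)} \, du = - \frac{6}{\left(a + 1\right)^{2}}.$$

Repeating twice in total — each differentiation brings down another $\ln u$ — gives
$$\frac{d^{2}J}{da^{2}} = \int_{0}^{1} 6 u^{a} \log{\left(u \right)}^{2} \, du = \frac{12}{\left(a + 1\right)^{3}},$$
and the integrand here is exactly the target integrand, so $I = \frac{12}{\left(a + 1\right)^{3}}$.

Setting $a = \frac{4}{5}$:
$$I = \frac{500}{243}.$$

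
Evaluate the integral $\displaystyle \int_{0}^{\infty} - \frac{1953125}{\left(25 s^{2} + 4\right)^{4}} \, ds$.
$- \frac{1953125 \pi}{4096}$

Recall the elementary integral
$$J(a) = \int_{0}^{\infty} - \frac{5}{a^{2} + s^{2}} \, ds = - \frac{5 \pi}{2 a}.$$

Differentiating under the integral sign with respect to $a$,
$$\frac{dJ}{da} = \int_{0}^{\infty} \frac{10 a}{\left(a^{2} + s^{2}\right)^{2}} \, ds = \frac{5 \pi}{2 a^{2}},$$
so $\int_{0}^{\infty} - \frac{5}{\left(a^{2} + s^{2}\right)^{2}} \, ds = - \frac{5 \pi}{4 a^{3}}$.

Repeating — each differentiation of $1/(s^2+a^2)^j$ produces $-2ja/(s^2+a^2)^{j+1}$ — and dividing through by $-2ja$ at each step yields, after $3$ differentiations in total,
$$\int_{0}^{\infty} - \frac{5}{\left(a^{2} + s^{2}\right)^{4}} \, ds = - \frac{25 \pi}{32 a^{7}}.$$

Setting $a = \frac{2}{5}$:
$$I = - \frac{1953125 \pi}{4096}.$$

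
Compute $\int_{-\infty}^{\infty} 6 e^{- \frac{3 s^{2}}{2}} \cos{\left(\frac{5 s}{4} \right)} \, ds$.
$\frac{2 \sqrt{6} \sqrt{\pi}}{e^{\frac{25}{96}}}$

Let $b$ denote the cosine frequency and define $I(b) = \int_{-\infty}^{\infty} 6 e^{- \frac{3 s^{2}}{2}} \cos{\left(b s \right)} \, ds$.

Differentiating under the integral sign,
$$I'(b) = \int_{-\infty}^{\infty} - 6 s e^{- \frac{3 s^{2}}{2}} \sin{\left(b s \right)} \, ds.$$

Integrate $\int_{-\infty}^{\infty} s \sin(b s)\, e^{- \frac{3 s^{2}}{2}}\, ds$ by parts with $u = \sin(b s)$ and $dv = s\, e^{- \frac{3 s^{2}}{2}}\, ds$, giving $v = - \frac{e^{- \frac{3 s^{2}}{2}}}{3}$. The boundary term vanishes and
$$\int_{-\infty}^{\infty} s \sin(b s)\, e^{- \frac{3 s^{2}}{2}}\, ds = \frac{b}{3} \int_{-\infty}^{\infty} \cos(b s)\, e^{- \frac{3 s^{2}}{2}}\, ds,$$
so $I'(b) = - \frac{b}{3}\, I(b)$.

This is a separable first-order ODE; solving with the initial condition $I(0) = \int_{-\infty}^{\infty} 6 e^{- \frac{3 s^{2}}{2}}\,ds = 2 \sqrt{6} \sqrt{\pi}$ gives
$$I(b) = 2 \sqrt{6} \sqrt{\pi} e^{- \frac{b^{2}}{6}}.$$

Setting $b = \frac{5}{4}$:
$$I = \frac{2 \sqrt{6} \sqrt{\pi}}{e^{\frac{25}{96}}}.$$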